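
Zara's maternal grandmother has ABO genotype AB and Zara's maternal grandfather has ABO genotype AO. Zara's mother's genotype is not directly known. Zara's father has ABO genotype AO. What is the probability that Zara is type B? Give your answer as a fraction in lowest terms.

Zara's mother's ABO genotype from AB × AO: 1/4 AA, 1/4 AB, 1/4 AO, 1/4 BO.
Crossing each possibility with the father AO and summing P(type B): 1/4·0 + 1/4·1/4 + 1/4·0 + 1/4·1/4 = 1/8.

1/8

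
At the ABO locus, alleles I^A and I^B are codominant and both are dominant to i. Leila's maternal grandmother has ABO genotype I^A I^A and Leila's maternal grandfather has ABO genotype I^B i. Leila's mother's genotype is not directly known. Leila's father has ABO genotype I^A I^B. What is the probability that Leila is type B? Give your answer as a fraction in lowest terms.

Leila's mother's ABO genotype from I^A I^A × I^B i: 1/2 I^A I^B, 1/2 I^A i.
Crossing each possibility with the father I^A I^B and summing P(type B): 1/2·1/4 + 1/2·1/4 = 1/4.

1/4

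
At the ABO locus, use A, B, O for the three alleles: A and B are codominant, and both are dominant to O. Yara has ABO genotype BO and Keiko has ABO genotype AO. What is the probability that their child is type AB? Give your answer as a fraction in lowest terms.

ABO cross BO × AO → offspring phenotypes: 1/4 O, 1/4 A, 1/4 B, 1/4 AB.
So P(type AB) = 1/4.

1/4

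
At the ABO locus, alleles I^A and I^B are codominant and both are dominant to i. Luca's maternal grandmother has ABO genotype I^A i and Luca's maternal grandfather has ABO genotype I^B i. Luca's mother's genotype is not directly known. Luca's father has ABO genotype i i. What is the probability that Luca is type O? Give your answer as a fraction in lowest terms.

Luca's mother's ABO genotype from I^A i × I^B i: 1/4 I^A I^B, 1/4 I^A i, 1/4 I^B i, 1/4 i i.
Crossing each possibility with the father i i and summing P(type O): 1/4·0 + 1/4·1/2 + 1/4·1/2 + 1/4·1 = 1/2.

1/2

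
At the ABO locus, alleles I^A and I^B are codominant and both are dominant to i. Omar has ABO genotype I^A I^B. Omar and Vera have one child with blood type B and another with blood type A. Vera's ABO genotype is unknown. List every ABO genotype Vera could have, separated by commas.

I^A I^B, I^A i, I^B i, i i

For each candidate genotype of Vera, check whether crossing it with I^A I^B can produce every observed child phenotype.
  I^A I^A → possible child types {A, AB} ✗
  I^A I^B → possible child types {A, B, AB} ✓
  I^A i → possible child types {A, B, AB} ✓
  I^B I^B → possible child types {B, AB} ✗
  I^B i → possible child types {A, B, AB} ✓
  i i → possible child types {A, B} ✓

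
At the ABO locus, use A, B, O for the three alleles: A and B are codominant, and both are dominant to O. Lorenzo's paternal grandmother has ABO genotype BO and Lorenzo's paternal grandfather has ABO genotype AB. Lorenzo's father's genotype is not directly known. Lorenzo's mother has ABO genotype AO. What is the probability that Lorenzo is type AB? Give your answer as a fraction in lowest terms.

Lorenzo's father's ABO genotype from BO × AB: 1/4 AB, 1/4 AO, 1/4 BB, 1/4 BO.
Crossing each possibility with the mother AO and summing P(type AB): 1/4·1/4 + 1/4·0 + 1/4·1/2 + 1/4·1/4 = 1/4.

1/4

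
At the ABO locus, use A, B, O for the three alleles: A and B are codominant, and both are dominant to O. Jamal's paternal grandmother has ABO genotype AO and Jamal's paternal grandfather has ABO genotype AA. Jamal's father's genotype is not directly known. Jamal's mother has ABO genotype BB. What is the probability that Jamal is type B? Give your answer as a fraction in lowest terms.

1/4

Jamal's father's ABO genotype from AO × AA: 1/2 AA, 1/2 AO.
Crossing each possibility with the mother BB and summing P(type B): 1/2·0 + 1/2·1/2 = 1/4.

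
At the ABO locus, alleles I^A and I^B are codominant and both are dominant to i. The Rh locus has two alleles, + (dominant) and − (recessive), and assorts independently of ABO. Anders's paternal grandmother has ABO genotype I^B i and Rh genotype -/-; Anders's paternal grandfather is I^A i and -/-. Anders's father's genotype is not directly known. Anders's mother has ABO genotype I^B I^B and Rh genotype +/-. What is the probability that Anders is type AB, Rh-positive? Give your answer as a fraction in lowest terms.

Anders's father's ABO genotype from I^B i × I^A i: 1/4 I^A I^B, 1/4 I^A i, 1/4 I^B i, 1/4 i i.
Crossing each possibility with the mother I^B I^B and summing P(type AB): 1/4·1/2 + 1/4·1/2 + 1/4·0 + 1/4·0 = 1/4.
Similarly for Rh via the father's Rh distribution: P(Rh+) = 1/2.
Independent loci: 1/4 × 1/2 = 1/8.

1/8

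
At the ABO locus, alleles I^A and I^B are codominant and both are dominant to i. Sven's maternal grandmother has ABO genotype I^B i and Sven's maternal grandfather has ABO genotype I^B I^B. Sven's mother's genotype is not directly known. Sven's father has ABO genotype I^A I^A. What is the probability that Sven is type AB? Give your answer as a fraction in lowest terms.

3/4

Sven's mother's ABO genotype from I^B i × I^B I^B: 1/2 I^B I^B, 1/2 I^B i.
Crossing each possibility with the father I^A I^A and summing P(type AB): 1/2·1 + 1/2·1/2 = 3/4.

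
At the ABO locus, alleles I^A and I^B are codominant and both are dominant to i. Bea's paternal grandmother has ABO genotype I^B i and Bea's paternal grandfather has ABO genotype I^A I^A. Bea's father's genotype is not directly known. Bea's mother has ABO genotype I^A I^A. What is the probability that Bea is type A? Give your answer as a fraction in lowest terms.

3/4

Bea's father's ABO genotype from I^B i × I^A I^A: 1/2 I^A I^B, 1/2 I^A i.
Crossing each possibility with the mother I^A I^A and summing P(type A): 1/2·1/2 + 1/2·1 = 3/4.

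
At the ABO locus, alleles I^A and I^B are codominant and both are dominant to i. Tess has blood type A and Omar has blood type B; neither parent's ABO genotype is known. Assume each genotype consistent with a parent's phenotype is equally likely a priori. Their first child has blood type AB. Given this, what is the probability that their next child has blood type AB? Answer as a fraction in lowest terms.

Possible genotypes: Tess ∈ {I^A I^A, I^A i}; Omar ∈ {I^B I^B, I^B i}.
Weight each parental genotype pair by prior × P(type-AB child):
  I^A I^A × I^B I^B: posterior weight 4/9; P(next child type AB) = 1.
  I^A I^A × I^B i: posterior weight 2/9; P(next child type AB) = 1/2.
  I^A i × I^B I^B: posterior weight 2/9; P(next child type AB) = 1/2.
  I^A i × I^B i: posterior weight 1/9; P(next child type AB) = 1/4.
Weighted sum = 25/36.

25/36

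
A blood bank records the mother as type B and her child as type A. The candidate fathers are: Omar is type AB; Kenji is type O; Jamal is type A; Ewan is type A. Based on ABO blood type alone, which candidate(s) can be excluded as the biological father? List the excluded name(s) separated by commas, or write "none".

A candidate is excluded only if no genotype consistent with his phenotype could produce a type A child with a type B mother.
Kenji (type O): no genotype consistent with that phenotype can produce a type-A child with a type-B mother.

Kenji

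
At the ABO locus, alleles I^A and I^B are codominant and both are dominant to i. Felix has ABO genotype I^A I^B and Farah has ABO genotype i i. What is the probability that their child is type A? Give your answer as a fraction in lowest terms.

1/2

ABO cross I^A I^B × i i → offspring phenotypes: 1/2 A, 1/2 B.
So P(type A) = 1/2.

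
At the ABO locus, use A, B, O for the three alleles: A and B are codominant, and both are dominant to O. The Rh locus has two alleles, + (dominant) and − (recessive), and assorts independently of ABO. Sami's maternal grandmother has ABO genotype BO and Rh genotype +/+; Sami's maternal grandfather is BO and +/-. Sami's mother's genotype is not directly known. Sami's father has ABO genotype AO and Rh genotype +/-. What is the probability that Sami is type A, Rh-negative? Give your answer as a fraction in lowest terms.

1/32

Sami's mother's ABO genotype from BO × BO: 1/4 BB, 1/2 BO, 1/4 OO.
Crossing each possibility with the father AO and summing P(type A): 1/4·0 + 1/2·1/4 + 1/4·1/2 = 1/4.
Similarly for Rh via the mother's Rh distribution: P(Rh-) = 1/8.
Independent loci: 1/4 × 1/8 = 1/32.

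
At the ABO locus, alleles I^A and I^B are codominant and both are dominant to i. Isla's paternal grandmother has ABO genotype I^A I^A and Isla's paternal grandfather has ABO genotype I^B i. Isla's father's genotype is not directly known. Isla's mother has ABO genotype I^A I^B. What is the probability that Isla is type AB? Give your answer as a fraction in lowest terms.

3/8

Isla's father's ABO genotype from I^A I^A × I^B i: 1/2 I^A I^B, 1/2 I^A i.
Crossing each possibility with the mother I^A I^B and summing P(type AB): 1/2·1/2 + 1/2·1/4 = 3/8.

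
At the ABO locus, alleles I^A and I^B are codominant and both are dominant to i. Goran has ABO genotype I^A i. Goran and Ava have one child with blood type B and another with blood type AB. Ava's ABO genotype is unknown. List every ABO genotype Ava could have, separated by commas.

I^A I^B, I^B I^B, I^B i

For each candidate genotype of Ava, check whether crossing it with I^A i can produce every observed child phenotype.
  I^A I^A → possible child types {A} ✗
  I^A I^B → possible child types {A, B, AB} ✓
  I^A i → possible child types {O, A} ✗
  I^B I^B → possible child types {B, AB} ✓
  I^B i → possible child types {O, A, B, AB} ✓
  i i → possible child types {O, A} ✗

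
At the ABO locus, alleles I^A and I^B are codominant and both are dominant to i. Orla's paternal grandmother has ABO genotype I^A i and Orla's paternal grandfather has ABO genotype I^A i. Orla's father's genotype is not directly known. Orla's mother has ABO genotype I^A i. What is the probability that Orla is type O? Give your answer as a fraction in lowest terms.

1/4

Orla's father's ABO genotype from I^A i × I^A i: 1/4 I^A I^A, 1/2 I^A i, 1/4 i i.
Crossing each possibility with the mother I^A i and summing P(type O): 1/4·0 + 1/2·1/4 + 1/4·1/2 = 1/4.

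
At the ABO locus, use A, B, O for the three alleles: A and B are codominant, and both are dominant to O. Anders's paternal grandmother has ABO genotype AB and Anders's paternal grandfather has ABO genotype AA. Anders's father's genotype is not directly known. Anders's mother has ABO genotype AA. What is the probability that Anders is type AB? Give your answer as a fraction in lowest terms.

1/4

Anders's father's ABO genotype from AB × AA: 1/2 AA, 1/2 AB.
Crossing each possibility with the mother AA and summing P(type AB): 1/2·0 + 1/2·1/2 = 1/4.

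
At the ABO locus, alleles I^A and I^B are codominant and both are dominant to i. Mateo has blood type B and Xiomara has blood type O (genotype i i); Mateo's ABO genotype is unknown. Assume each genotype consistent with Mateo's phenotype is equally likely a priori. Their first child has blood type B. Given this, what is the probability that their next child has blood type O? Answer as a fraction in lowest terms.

1/6

Possible genotypes: Mateo ∈ {I^B I^B, I^B i}; Xiomara ∈ {i i}.
Weight each parental genotype pair by prior × P(type-B child):
  I^B I^B × i i: posterior weight 2/3; P(next child type O) = 0.
  I^B i × i i: posterior weight 1/3; P(next child type O) = 1/2.
Weighted sum = 1/6.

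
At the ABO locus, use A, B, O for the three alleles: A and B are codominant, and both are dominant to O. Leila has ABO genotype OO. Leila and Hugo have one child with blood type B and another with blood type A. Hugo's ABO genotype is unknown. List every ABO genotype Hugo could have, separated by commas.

For each candidate genotype of Hugo, check whether crossing it with OO can produce every observed child phenotype.
  AA → possible child types {A} ✗
  AB → possible child types {A, B} ✓
  AO → possible child types {O, A} ✗
  BB → possible child types {B} ✗
  BO → possible child types {O, B} ✗
  OO → possible child types {O} ✗

AB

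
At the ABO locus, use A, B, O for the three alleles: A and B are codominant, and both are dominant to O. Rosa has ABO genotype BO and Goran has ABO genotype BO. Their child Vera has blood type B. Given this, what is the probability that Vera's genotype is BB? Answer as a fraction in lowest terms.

Cross BO × BO → 1/4 BB, 1/2 BO, 1/4 OO.
Type-B genotypes among offspring: BB (1/4), BO (1/2); total 3/4.
P(BB | type B) = (1/4) / (3/4) = 1/3.

1/3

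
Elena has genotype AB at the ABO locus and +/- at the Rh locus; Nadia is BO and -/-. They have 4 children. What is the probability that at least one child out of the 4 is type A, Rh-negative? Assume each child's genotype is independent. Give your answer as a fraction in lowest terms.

1695/4096

ABO cross AB × BO → 1/4 A, 1/2 B, 1/4 AB.
Rh cross +/- × -/- → 1/2 Rh+, 1/2 Rh-; so P(type A, Rh-negative) = 1/4 × 1/2 = 1/8 per child.
P(none) = (7/8)^4 = 2401/4096; P(at least one) = 1 − 2401/4096 = 1695/4096.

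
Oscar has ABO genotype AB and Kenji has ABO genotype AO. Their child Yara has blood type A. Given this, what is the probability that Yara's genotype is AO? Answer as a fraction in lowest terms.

Cross AB × AO → 1/4 AA, 1/4 AB, 1/4 AO, 1/4 BO.
Type-A genotypes among offspring: AA (1/4), AO (1/4); total 1/2.
P(AO | type A) = (1/4) / (1/2) = 1/2.

1/2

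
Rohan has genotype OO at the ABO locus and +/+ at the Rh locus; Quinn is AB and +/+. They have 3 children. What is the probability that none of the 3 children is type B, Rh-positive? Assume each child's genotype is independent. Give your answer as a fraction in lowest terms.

1/8

ABO cross OO × AB → 1/2 A, 1/2 B.
Rh cross +/+ × +/+ → 1 Rh+; so P(type B, Rh-positive) = 1/2 × 1 = 1/2 per child.
P(not type B, Rh-positive) = 1/2 for one child; (1/2)^3 = 1/8.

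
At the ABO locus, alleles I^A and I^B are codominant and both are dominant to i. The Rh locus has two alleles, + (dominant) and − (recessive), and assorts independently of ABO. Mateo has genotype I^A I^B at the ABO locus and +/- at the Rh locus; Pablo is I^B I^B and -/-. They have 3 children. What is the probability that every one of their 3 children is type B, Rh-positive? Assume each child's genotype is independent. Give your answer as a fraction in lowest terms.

1/64

ABO cross I^A I^B × I^B I^B → 1/2 B, 1/2 AB.
Rh cross +/- × -/- → 1/2 Rh+, 1/2 Rh-; so P(type B, Rh-positive) = 1/2 × 1/2 = 1/4 per child.
All 3 independent: (1/4)^3 = 1/64.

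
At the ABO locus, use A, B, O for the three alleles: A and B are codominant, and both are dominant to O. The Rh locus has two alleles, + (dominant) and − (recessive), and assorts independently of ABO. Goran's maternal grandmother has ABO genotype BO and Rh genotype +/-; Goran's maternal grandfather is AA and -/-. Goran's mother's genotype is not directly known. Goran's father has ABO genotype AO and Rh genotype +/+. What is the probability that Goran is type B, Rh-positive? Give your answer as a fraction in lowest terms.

1/8

Goran's mother's ABO genotype from BO × AA: 1/2 AB, 1/2 AO.
Crossing each possibility with the father AO and summing P(type B): 1/2·1/4 + 1/2·0 = 1/8.
Similarly for Rh via the mother's Rh distribution: P(Rh+) = 1.
Independent loci: 1/8 × 1 = 1/8.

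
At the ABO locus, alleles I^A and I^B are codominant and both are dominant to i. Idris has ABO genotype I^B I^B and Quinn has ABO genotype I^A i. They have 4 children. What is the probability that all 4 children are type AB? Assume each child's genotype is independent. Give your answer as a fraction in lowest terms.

1/16

ABO cross I^B I^B × I^A i → 1/2 B, 1/2 AB.
So P(type AB) = 1/2 per child.
All 4 independent: (1/2)^4 = 1/16.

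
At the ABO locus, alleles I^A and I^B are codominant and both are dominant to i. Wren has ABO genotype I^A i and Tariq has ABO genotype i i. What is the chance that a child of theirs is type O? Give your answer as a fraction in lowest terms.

1/2

ABO cross I^A i × i i → offspring phenotypes: 1/2 O, 1/2 A.
So P(type O) = 1/2.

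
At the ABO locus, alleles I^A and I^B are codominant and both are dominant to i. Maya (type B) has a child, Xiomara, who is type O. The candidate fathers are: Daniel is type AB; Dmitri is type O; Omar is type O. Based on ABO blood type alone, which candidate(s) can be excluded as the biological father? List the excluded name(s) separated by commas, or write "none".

A candidate is excluded only if no genotype consistent with his phenotype could produce a type O child with a type B mother.
Daniel (type AB): no genotype consistent with that phenotype can produce a type-O child with a type-B mother.

Daniel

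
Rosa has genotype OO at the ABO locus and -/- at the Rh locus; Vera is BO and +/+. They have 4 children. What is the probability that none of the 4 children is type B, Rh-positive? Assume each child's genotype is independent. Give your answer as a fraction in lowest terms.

1/16

ABO cross OO × BO → 1/2 O, 1/2 B.
Rh cross -/- × +/+ → 1 Rh+; so P(type B, Rh-positive) = 1/2 × 1 = 1/2 per child.
P(not type B, Rh-positive) = 1/2 for one child; (1/2)^4 = 1/16.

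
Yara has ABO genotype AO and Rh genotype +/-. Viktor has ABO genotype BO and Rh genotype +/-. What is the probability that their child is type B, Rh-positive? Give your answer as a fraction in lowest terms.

3/16

ABO cross AO × BO → offspring phenotypes: 1/4 O, 1/4 A, 1/4 B, 1/4 AB.
Rh cross +/- × +/- → 3/4 Rh+, 1/4 Rh-.
Independent loci: P(type B, Rh-positive) = 1/4 × 3/4 = 3/16.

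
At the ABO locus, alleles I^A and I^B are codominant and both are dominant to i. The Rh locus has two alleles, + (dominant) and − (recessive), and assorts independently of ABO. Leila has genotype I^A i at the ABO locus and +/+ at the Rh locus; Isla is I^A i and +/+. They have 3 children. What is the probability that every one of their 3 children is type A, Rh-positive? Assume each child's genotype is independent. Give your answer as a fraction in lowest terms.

ABO cross I^A i × I^A i → 1/4 O, 3/4 A.
Rh cross +/+ × +/+ → 1 Rh+; so P(type A, Rh-positive) = 3/4 × 1 = 3/4 per child.
All 3 independent: (3/4)^3 = 27/64.

27/64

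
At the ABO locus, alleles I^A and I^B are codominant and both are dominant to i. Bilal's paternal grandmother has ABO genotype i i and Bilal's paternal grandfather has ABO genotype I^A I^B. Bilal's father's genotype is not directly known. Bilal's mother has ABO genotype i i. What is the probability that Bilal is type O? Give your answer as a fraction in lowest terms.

1/2

Bilal's father's ABO genotype from i i × I^A I^B: 1/2 I^A i, 1/2 I^B i.
Crossing each possibility with the mother i i and summing P(type O): 1/2·1/2 + 1/2·1/2 = 1/2.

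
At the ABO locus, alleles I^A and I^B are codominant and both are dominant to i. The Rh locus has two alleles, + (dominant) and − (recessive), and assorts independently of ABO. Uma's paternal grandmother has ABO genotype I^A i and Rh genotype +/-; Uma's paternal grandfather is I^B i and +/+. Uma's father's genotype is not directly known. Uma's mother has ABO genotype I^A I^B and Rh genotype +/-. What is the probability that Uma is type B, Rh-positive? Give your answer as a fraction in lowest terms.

Uma's father's ABO genotype from I^A i × I^B i: 1/4 I^A I^B, 1/4 I^A i, 1/4 I^B i, 1/4 i i.
Crossing each possibility with the mother I^A I^B and summing P(type B): 1/4·1/4 + 1/4·1/4 + 1/4·1/2 + 1/4·1/2 = 3/8.
Similarly for Rh via the father's Rh distribution: P(Rh+) = 7/8.
Independent loci: 3/8 × 7/8 = 21/64.

21/64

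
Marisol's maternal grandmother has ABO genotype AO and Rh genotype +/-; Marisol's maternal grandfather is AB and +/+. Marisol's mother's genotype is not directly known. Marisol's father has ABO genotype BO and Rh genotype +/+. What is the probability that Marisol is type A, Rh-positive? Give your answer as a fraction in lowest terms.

1/4

Marisol's mother's ABO genotype from AO × AB: 1/4 AA, 1/4 AB, 1/4 AO, 1/4 BO.
Crossing each possibility with the father BO and summing P(type A): 1/4·1/2 + 1/4·1/4 + 1/4·1/4 + 1/4·0 = 1/4.
Similarly for Rh via the mother's Rh distribution: P(Rh+) = 1.
Independent loci: 1/4 × 1 = 1/4.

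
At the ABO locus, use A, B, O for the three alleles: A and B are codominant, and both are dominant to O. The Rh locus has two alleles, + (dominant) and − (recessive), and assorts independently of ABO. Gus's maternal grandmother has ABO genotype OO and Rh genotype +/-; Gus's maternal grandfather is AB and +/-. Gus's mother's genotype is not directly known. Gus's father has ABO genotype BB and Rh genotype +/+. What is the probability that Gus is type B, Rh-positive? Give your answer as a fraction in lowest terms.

3/4

Gus's mother's ABO genotype from OO × AB: 1/2 AO, 1/2 BO.
Crossing each possibility with the father BB and summing P(type B): 1/2·1/2 + 1/2·1 = 3/4.
Similarly for Rh via the mother's Rh distribution: P(Rh+) = 1.
Independent loci: 3/4 × 1 = 3/4.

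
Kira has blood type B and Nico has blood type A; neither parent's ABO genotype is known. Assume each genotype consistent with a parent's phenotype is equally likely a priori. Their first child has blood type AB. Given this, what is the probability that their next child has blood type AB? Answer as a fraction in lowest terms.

Possible genotypes: Kira ∈ {I^B I^B, I^B i}; Nico ∈ {I^A I^A, I^A i}.
Weight each parental genotype pair by prior × P(type-AB child):
  I^B I^B × I^A I^A: posterior weight 4/9; P(next child type AB) = 1.
  I^B I^B × I^A i: posterior weight 2/9; P(next child type AB) = 1/2.
  I^B i × I^A I^A: posterior weight 2/9; P(next child type AB) = 1/2.
  I^B i × I^A i: posterior weight 1/9; P(next child type AB) = 1/4.
Weighted sum = 25/36.

25/36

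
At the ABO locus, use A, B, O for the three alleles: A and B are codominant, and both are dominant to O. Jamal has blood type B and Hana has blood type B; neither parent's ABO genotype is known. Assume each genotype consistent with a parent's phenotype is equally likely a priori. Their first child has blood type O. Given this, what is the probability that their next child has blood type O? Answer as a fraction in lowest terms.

1/4

Possible genotypes: Jamal ∈ {BB, BO}; Hana ∈ {BB, BO}.
Weight each parental genotype pair by prior × P(type-O child):
  BO × BO: posterior weight 1; P(next child type O) = 1/4.
Weighted sum = 1/4.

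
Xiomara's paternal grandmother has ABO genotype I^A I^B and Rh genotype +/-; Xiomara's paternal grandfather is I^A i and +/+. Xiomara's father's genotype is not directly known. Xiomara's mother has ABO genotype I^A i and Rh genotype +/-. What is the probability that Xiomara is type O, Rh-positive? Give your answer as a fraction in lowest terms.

7/64

Xiomara's father's ABO genotype from I^A I^B × I^A i: 1/4 I^A I^A, 1/4 I^A I^B, 1/4 I^A i, 1/4 I^B i.
Crossing each possibility with the mother I^A i and summing P(type O): 1/4·0 + 1/4·0 + 1/4·1/4 + 1/4·1/4 = 1/8.
Similarly for Rh via the father's Rh distribution: P(Rh+) = 7/8.
Independent loci: 1/8 × 7/8 = 7/64.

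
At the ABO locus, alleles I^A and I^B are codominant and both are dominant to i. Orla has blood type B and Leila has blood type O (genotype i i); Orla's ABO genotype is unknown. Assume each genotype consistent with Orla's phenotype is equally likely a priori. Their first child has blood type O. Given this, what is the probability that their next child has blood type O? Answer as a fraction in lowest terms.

1/2

Possible genotypes: Orla ∈ {I^B I^B, I^B i}; Leila ∈ {i i}.
Weight each parental genotype pair by prior × P(type-O child):
  I^B i × i i: posterior weight 1; P(next child type O) = 1/2.
Weighted sum = 1/2.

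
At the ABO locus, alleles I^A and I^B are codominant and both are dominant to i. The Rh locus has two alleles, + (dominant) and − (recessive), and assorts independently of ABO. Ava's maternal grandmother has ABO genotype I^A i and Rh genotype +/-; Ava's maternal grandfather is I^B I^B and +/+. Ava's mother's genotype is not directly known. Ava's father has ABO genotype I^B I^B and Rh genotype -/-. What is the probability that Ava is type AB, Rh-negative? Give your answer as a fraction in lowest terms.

1/16

Ava's mother's ABO genotype from I^A i × I^B I^B: 1/2 I^A I^B, 1/2 I^B i.
Crossing each possibility with the father I^B I^B and summing P(type AB): 1/2·1/2 + 1/2·0 = 1/4.
Similarly for Rh via the mother's Rh distribution: P(Rh-) = 1/4.
Independent loci: 1/4 × 1/4 = 1/16.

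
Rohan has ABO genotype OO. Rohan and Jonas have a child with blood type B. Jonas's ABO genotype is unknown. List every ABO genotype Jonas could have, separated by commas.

For each candidate genotype of Jonas, check whether crossing it with OO can produce every observed child phenotype.
  AA → possible child types {A} ✗
  AB → possible child types {A, B} ✓
  AO → possible child types {O, A} ✗
  BB → possible child types {B} ✓
  BO → possible child types {O, B} ✓
  OO → possible child types {O} ✗

AB, BB, BO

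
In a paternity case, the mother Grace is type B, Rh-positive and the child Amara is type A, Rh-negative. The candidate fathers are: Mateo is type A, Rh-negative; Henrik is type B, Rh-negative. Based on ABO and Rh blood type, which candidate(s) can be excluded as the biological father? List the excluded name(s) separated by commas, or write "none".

Henrik

A candidate is excluded only if no genotype consistent with his phenotype could produce a type A, Rh-negative child with a type B, Rh-positive mother.
Henrik (type B, Rh-): no genotype consistent with that phenotype can produce a type-A Rh- child with a type-B mother.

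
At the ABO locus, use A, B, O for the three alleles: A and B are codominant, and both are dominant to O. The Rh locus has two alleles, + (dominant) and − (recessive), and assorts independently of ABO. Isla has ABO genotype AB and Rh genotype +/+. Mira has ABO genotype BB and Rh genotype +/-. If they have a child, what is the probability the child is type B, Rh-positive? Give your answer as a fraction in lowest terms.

ABO cross AB × BB → offspring phenotypes: 1/2 B, 1/2 AB.
Rh cross +/+ × +/- → 1 Rh+.
Independent loci: P(type B, Rh-positive) = 1/2 × 1 = 1/2.

1/2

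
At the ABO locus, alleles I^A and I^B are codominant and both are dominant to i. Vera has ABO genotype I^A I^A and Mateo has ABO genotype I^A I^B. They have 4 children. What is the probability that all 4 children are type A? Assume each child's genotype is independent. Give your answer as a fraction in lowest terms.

ABO cross I^A I^A × I^A I^B → 1/2 A, 1/2 AB.
So P(type A) = 1/2 per child.
All 4 independent: (1/2)^4 = 1/16.

1/16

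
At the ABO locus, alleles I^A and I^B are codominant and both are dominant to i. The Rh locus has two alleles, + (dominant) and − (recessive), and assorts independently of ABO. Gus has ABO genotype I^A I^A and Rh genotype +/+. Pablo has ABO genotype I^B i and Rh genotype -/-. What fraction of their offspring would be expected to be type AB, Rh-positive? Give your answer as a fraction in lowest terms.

ABO cross I^A I^A × I^B i → offspring phenotypes: 1/2 A, 1/2 AB.
Rh cross +/+ × -/- → 1 Rh+.
Independent loci: P(type AB, Rh-positive) = 1/2 × 1 = 1/2.

1/2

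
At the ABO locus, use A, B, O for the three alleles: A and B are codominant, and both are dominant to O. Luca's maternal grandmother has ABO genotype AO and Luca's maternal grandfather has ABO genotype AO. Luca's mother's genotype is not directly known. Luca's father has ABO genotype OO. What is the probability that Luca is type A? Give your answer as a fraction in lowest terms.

1/2

Luca's mother's ABO genotype from AO × AO: 1/4 AA, 1/2 AO, 1/4 OO.
Crossing each possibility with the father OO and summing P(type A): 1/4·1 + 1/2·1/2 + 1/4·0 = 1/2.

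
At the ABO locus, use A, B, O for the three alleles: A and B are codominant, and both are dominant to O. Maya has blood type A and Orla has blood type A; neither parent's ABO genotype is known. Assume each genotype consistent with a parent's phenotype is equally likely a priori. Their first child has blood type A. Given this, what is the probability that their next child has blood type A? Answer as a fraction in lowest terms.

19/20

Possible genotypes: Maya ∈ {AA, AO}; Orla ∈ {AA, AO}.
Weight each parental genotype pair by prior × P(type-A child):
  AA × AA: posterior weight 4/15; P(next child type A) = 1.
  AA × AO: posterior weight 4/15; P(next child type A) = 1.
  AO × AA: posterior weight 4/15; P(next child type A) = 1.
  AO × AO: posterior weight 1/5; P(next child type A) = 3/4.
Weighted sum = 19/20.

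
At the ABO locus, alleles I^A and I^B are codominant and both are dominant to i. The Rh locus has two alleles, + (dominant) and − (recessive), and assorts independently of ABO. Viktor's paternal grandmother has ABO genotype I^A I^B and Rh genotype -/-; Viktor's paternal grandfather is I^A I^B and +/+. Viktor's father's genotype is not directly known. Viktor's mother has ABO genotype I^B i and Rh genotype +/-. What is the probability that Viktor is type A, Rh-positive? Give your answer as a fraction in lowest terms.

3/16

Viktor's father's ABO genotype from I^A I^B × I^A I^B: 1/4 I^A I^A, 1/2 I^A I^B, 1/4 I^B I^B.
Crossing each possibility with the mother I^B i and summing P(type A): 1/4·1/2 + 1/2·1/4 + 1/4·0 = 1/4.
Similarly for Rh via the father's Rh distribution: P(Rh+) = 3/4.
Independent loci: 1/4 × 3/4 = 3/16.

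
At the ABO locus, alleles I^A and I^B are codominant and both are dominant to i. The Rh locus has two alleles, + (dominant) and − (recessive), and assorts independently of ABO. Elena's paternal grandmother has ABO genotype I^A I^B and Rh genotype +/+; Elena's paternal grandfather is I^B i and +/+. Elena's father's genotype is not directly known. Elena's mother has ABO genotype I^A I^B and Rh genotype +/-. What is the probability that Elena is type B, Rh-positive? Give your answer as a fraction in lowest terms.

Elena's father's ABO genotype from I^A I^B × I^B i: 1/4 I^A I^B, 1/4 I^A i, 1/4 I^B I^B, 1/4 I^B i.
Crossing each possibility with the mother I^A I^B and summing P(type B): 1/4·1/4 + 1/4·1/4 + 1/4·1/2 + 1/4·1/2 = 3/8.
Similarly for Rh via the father's Rh distribution: P(Rh+) = 1.
Independent loci: 3/8 × 1 = 3/8.

3/8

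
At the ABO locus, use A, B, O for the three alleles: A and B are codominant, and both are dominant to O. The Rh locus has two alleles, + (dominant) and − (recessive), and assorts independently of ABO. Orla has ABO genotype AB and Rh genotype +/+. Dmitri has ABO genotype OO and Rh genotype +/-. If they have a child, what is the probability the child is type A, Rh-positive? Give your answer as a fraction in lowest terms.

1/2

ABO cross AB × OO → offspring phenotypes: 1/2 A, 1/2 B.
Rh cross +/+ × +/- → 1 Rh+.
Independent loci: P(type A, Rh-positive) = 1/2 × 1 = 1/2.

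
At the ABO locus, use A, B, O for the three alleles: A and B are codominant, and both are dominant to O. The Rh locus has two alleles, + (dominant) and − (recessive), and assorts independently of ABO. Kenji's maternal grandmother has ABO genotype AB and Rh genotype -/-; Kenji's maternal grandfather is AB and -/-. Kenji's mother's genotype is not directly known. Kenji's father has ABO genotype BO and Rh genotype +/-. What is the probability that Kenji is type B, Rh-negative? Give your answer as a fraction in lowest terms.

1/4

Kenji's mother's ABO genotype from AB × AB: 1/4 AA, 1/2 AB, 1/4 BB.
Crossing each possibility with the father BO and summing P(type B): 1/4·0 + 1/2·1/2 + 1/4·1 = 1/2.
Similarly for Rh via the mother's Rh distribution: P(Rh-) = 1/2.
Independent loci: 1/2 × 1/2 = 1/4.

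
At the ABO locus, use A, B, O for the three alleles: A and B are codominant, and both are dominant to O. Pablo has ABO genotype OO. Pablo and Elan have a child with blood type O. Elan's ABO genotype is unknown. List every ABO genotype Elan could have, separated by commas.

AO, BO, OO

For each candidate genotype of Elan, check whether crossing it with OO can produce every observed child phenotype.
  AA → possible child types {A} ✗
  AB → possible child types {A, B} ✗
  AO → possible child types {O, A} ✓
  BB → possible child types {B} ✗
  BO → possible child types {O, B} ✓
  OO → possible child types {O} ✓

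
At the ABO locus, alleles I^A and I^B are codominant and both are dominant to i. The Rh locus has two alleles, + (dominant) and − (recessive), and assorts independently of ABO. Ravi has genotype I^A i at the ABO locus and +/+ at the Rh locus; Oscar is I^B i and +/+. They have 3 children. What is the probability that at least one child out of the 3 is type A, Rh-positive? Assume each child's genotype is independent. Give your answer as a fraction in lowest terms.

37/64

ABO cross I^A i × I^B i → 1/4 O, 1/4 A, 1/4 B, 1/4 AB.
Rh cross +/+ × +/+ → 1 Rh+; so P(type A, Rh-positive) = 1/4 × 1 = 1/4 per child.
P(none) = (3/4)^3 = 27/64; P(at least one) = 1 − 27/64 = 37/64.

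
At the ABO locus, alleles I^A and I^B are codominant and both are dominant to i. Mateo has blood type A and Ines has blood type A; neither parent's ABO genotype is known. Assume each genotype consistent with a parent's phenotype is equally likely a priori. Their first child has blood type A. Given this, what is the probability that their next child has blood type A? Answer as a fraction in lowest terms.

19/20

Possible genotypes: Mateo ∈ {I^A I^A, I^A i}; Ines ∈ {I^A I^A, I^A i}.
Weight each parental genotype pair by prior × P(type-A child):
  I^A I^A × I^A I^A: posterior weight 4/15; P(next child type A) = 1.
  I^A I^A × I^A i: posterior weight 4/15; P(next child type A) = 1.
  I^A i × I^A I^A: posterior weight 4/15; P(next child type A) = 1.
  I^A i × I^A i: posterior weight 1/5; P(next child type A) = 3/4.
Weighted sum = 19/20.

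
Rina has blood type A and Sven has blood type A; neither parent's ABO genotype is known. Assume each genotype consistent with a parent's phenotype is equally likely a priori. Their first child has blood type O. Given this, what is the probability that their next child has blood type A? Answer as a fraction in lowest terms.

Possible genotypes: Rina ∈ {I^A I^A, I^A i}; Sven ∈ {I^A I^A, I^A i}.
Weight each parental genotype pair by prior × P(type-O child):
  I^A i × I^A i: posterior weight 1; P(next child type A) = 3/4.
Weighted sum = 3/4.

3/4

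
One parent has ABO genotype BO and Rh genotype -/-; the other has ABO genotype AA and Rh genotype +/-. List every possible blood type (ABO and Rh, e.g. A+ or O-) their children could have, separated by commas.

Gametes from BO × AA give offspring ABO genotypes AB, AO, i.e. phenotypes A, AB.
Rh cross -/- × +/- → phenotypes Rh+, Rh-.
Combining independently: A+, A-, AB+, AB-.

A+, A-, AB+, AB-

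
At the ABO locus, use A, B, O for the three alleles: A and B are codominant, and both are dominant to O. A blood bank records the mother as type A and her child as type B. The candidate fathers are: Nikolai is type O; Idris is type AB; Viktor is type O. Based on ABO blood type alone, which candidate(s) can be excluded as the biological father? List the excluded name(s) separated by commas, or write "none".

A candidate is excluded only if no genotype consistent with his phenotype could produce a type B child with a type A mother.
Nikolai (type O): no genotype consistent with that phenotype can produce a type-B child with a type-A mother.
Viktor (type O): no genotype consistent with that phenotype can produce a type-B child with a type-A mother.

Nikolai, Viktor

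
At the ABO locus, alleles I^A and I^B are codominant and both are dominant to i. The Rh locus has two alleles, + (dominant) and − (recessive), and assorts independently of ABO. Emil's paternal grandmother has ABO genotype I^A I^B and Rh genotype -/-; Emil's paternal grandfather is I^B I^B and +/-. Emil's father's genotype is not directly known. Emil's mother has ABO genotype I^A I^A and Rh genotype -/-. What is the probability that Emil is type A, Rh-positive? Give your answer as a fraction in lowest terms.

Emil's father's ABO genotype from I^A I^B × I^B I^B: 1/2 I^A I^B, 1/2 I^B I^B.
Crossing each possibility with the mother I^A I^A and summing P(type A): 1/2·1/2 + 1/2·0 = 1/4.
Similarly for Rh via the father's Rh distribution: P(Rh+) = 1/4.
Independent loci: 1/4 × 1/4 = 1/16.

1/16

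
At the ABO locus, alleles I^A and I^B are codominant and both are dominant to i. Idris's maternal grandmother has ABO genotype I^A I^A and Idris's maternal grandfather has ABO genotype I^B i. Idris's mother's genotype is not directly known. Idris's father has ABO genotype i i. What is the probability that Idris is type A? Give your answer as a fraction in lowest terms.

Idris's mother's ABO genotype from I^A I^A × I^B i: 1/2 I^A I^B, 1/2 I^A i.
Crossing each possibility with the father i i and summing P(type A): 1/2·1/2 + 1/2·1/2 = 1/2.

1/2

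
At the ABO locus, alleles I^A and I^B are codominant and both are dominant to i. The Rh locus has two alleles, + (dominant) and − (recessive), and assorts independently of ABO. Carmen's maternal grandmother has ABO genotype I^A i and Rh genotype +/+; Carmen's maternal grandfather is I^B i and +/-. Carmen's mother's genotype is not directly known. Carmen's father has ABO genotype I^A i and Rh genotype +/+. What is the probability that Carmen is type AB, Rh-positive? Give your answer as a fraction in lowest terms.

Carmen's mother's ABO genotype from I^A i × I^B i: 1/4 I^A I^B, 1/4 I^A i, 1/4 I^B i, 1/4 i i.
Crossing each possibility with the father I^A i and summing P(type AB): 1/4·1/4 + 1/4·0 + 1/4·1/4 + 1/4·0 = 1/8.
Similarly for Rh via the mother's Rh distribution: P(Rh+) = 1.
Independent loci: 1/8 × 1 = 1/8.

1/8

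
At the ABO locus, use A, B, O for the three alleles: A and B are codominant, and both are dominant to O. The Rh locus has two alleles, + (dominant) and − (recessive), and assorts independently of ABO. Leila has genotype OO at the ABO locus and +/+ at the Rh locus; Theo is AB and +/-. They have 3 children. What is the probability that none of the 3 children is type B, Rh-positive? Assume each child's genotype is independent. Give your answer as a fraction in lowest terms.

1/8

ABO cross OO × AB → 1/2 A, 1/2 B.
Rh cross +/+ × +/- → 1 Rh+; so P(type B, Rh-positive) = 1/2 × 1 = 1/2 per child.
P(not type B, Rh-positive) = 1/2 for one child; (1/2)^3 = 1/8.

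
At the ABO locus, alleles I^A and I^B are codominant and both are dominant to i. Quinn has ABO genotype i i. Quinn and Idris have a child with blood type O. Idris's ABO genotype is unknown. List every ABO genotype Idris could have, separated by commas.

I^A i, I^B i, i i

For each candidate genotype of Idris, check whether crossing it with i i can produce every observed child phenotype.
  I^A I^A → possible child types {A} ✗
  I^A I^B → possible child types {A, B} ✗
  I^A i → possible child types {O, A} ✓
  I^B I^B → possible child types {B} ✗
  I^B i → possible child types {O, B} ✓
  i i → possible child types {O} ✓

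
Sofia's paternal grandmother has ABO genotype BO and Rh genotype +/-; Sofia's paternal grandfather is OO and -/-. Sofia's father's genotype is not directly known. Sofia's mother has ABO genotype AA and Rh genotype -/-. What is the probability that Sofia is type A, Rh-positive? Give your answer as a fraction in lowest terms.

Sofia's father's ABO genotype from BO × OO: 1/2 BO, 1/2 OO.
Crossing each possibility with the mother AA and summing P(type A): 1/2·1/2 + 1/2·1 = 3/4.
Similarly for Rh via the father's Rh distribution: P(Rh+) = 1/4.
Independent loci: 3/4 × 1/4 = 3/16.

3/16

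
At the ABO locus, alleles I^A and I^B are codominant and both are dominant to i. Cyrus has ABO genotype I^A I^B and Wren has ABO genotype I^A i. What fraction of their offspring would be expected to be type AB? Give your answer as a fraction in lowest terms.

ABO cross I^A I^B × I^A i → offspring phenotypes: 1/2 A, 1/4 B, 1/4 AB.
So P(type AB) = 1/4.

1/4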